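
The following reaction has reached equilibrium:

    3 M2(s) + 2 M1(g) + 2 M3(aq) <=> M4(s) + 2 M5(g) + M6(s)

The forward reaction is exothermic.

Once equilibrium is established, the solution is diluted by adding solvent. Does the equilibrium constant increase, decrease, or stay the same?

The equilibrium constant depends only on temperature. This perturbation may move the position of equilibrium, but since T is unchanged, K itself is unchanged.

unchanged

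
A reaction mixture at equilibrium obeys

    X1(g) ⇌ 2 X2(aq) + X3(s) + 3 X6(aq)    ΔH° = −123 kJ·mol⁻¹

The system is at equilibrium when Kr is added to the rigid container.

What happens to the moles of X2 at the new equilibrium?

unchanged

At constant volume, adding an inert gas leaves every reacting species' partial pressure unchanged, so Q is unchanged — no shift from this change.
No net shift occurs, so the amount of X2 is unchanged.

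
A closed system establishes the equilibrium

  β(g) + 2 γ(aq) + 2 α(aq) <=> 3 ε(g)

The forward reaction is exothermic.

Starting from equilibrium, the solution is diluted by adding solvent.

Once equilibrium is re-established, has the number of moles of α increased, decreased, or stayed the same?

Dilution lowers every aqueous concentration by the same factor. Δn_aq = 0 − 4 = -4, so the system shifts toward the side with more dissolved moles — to the left.
The net shift is to the left. α is a reactant, so its amount increases.

increases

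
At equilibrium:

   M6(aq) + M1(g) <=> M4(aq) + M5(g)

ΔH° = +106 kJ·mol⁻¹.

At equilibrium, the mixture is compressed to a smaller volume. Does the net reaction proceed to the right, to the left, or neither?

Gas moles: reactants 1, products 1. Δn_gas = 0, so a volume change leaves Q equal to K — no shift from this change.

no shift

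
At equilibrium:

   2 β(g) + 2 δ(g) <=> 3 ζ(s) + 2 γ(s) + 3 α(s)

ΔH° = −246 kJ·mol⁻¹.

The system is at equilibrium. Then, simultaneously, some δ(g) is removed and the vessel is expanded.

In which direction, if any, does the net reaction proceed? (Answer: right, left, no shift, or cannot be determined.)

Removing δ (g), a reactant, drives the reaction to the left.
Gas moles: reactants 4, products 0 (Δn_gas = -4). Expansion shifts the system toward the side with more moles of gas — to the left.
All effects act in the same direction — net shift to the left.

left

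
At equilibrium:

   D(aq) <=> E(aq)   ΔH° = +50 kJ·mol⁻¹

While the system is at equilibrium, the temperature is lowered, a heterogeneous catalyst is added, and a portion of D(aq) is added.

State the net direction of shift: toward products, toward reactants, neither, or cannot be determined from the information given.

The forward reaction is endothermic. Lowering T favours the exothermic direction — shift to the left.
A catalyst speeds both forward and reverse rates equally; it changes neither Q nor K — no shift from this change.
Adding D (aq), a reactant, drives the reaction to the right.
The individual effects push in opposite directions; without quantitative information the net direction cannot be determined.

cannot be determined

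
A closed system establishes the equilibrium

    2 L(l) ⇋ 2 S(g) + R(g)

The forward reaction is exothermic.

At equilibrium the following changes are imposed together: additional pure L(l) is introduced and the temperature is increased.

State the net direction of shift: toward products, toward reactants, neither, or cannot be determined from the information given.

left

L is a pure liquid; its activity is 1 regardless of amount, so Q is unaffected — no shift from this change.
The forward reaction is exothermic. Raising T favours the endothermic direction — shift to the left.
Only the nonzero effect(s) matter; the net shift is to the left.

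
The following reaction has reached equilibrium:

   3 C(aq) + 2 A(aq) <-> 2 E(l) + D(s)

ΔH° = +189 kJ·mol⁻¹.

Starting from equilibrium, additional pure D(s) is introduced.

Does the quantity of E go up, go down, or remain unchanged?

D is a pure solid; its activity is 1 regardless of amount, so Q is unaffected — no shift from this change.
No net shift occurs, so the amount of E is unchanged.

unchanged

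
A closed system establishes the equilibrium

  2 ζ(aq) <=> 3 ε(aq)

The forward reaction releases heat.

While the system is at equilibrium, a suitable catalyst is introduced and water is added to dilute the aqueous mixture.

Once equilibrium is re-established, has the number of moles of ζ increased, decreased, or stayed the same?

A catalyst speeds both forward and reverse rates equally; it changes neither Q nor K — no shift from this change.
Dilution lowers every aqueous concentration by the same factor. Δn_aq = 3 − 2 = +1, so the system shifts toward the side with more dissolved moles — to the right.
The net shift is to the right. ζ is a reactant, so its amount decreases.

decreases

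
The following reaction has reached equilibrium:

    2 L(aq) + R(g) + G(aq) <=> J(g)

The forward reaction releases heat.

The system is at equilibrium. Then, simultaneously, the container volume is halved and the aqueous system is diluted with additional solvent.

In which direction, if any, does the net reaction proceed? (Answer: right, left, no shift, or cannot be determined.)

left

Gas moles: reactants 1, products 1. Δn_gas = 0, so a volume change leaves Q equal to K — no shift from this change.
Dilution lowers every aqueous concentration by the same factor. Δn_aq = 0 − 3 = -3, so the system shifts toward the side with more dissolved moles — to the left.
Only the nonzero effect(s) matter; the net shift is to the left.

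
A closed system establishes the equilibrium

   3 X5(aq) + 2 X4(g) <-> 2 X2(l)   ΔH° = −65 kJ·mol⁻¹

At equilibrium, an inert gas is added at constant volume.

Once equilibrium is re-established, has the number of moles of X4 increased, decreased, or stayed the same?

At constant volume, adding an inert gas leaves every reacting species' partial pressure unchanged, so Q is unchanged — no shift from this change.
No net shift occurs, so the amount of X4 is unchanged.

unchanged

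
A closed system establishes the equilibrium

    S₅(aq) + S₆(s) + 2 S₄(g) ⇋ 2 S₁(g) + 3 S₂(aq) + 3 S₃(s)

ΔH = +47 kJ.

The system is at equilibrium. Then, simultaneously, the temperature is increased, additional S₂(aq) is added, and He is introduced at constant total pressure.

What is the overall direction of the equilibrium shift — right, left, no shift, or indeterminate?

cannot be determined

The forward reaction is endothermic. Raising T favours the endothermic direction — shift to the right.
Adding S₂ (aq), a product, drives the reaction to the left.
Adding inert gas at constant total pressure expands the volume, scaling every reacting partial pressure by the same factor. Δn_gas = 2 − 2 = 0, so Q is unchanged — no shift.
The individual effects push in opposite directions; without quantitative information the net direction cannot be determined.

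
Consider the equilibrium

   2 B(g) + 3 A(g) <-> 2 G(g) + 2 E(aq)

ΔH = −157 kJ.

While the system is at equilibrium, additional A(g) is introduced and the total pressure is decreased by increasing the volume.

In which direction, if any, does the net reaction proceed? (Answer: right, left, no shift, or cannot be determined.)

cannot be determined

Adding A (g), a reactant, drives the reaction to the right.
Gas moles: reactants 5, products 2 (Δn_gas = -3). Expansion shifts the system toward the side with more moles of gas — to the left.
The individual effects push in opposite directions; without quantitative information the net direction cannot be determined.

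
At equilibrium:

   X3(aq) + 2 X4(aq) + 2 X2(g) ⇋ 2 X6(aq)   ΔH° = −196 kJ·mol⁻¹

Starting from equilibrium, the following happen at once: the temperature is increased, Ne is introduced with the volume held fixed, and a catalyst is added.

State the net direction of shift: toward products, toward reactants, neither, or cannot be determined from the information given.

left

The forward reaction is exothermic. Raising T favours the endothermic direction — shift to the left.
At constant volume, adding an inert gas leaves every reacting species' partial pressure unchanged, so Q is unchanged — no shift from this change.
A catalyst speeds both forward and reverse rates equally; it changes neither Q nor K — no shift from this change.
Only the nonzero effect(s) matter; the net shift is to the left.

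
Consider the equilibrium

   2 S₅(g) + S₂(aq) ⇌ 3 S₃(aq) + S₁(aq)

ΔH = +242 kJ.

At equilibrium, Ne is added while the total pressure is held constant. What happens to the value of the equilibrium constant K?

unchanged

The equilibrium constant depends only on temperature. This perturbation may move the position of equilibrium, but since T is unchanged, K itself is unchanged.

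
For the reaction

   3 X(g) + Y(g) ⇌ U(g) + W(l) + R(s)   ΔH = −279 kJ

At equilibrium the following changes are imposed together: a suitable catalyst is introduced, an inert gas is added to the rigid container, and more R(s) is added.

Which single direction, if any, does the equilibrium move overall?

A catalyst speeds both forward and reverse rates equally; it changes neither Q nor K — no shift from this change.
At constant volume, adding an inert gas leaves every reacting species' partial pressure unchanged, so Q is unchanged — no shift from this change.
R is a pure solid; its activity is 1 regardless of amount, so Q is unaffected — no shift from this change.
None of the changes alters Q relative to K, so there is no net shift.

no shift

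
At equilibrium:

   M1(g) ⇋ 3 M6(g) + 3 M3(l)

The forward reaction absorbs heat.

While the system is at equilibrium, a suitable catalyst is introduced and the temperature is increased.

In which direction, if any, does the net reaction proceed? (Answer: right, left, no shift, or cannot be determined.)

right

A catalyst speeds both forward and reverse rates equally; it changes neither Q nor K — no shift from this change.
The forward reaction is endothermic. Raising T favours the endothermic direction — shift to the right.
Only the nonzero effect(s) matter; the net shift is to the right.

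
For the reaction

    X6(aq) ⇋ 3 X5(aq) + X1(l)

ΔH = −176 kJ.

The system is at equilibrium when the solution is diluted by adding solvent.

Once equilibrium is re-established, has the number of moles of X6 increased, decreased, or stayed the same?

decreases

Dilution lowers every aqueous concentration by the same factor. Δn_aq = 3 − 1 = +2, so the system shifts toward the side with more dissolved moles — to the right.
The net shift is to the right. X6 is a reactant, so its amount decreases.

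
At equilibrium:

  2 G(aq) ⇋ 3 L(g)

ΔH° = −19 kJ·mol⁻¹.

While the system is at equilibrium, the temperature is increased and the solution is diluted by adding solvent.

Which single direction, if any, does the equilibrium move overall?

The forward reaction is exothermic. Raising T favours the endothermic direction — shift to the left.
Dilution lowers every aqueous concentration by the same factor. Δn_aq = 0 − 2 = -2, so the system shifts toward the side with more dissolved moles — to the left.
All effects act in the same direction — net shift to the left.

left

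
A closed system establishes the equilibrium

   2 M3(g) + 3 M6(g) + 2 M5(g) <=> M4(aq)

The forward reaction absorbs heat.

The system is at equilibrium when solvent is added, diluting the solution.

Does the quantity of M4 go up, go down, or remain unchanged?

Dilution lowers every aqueous concentration by the same factor. Δn_aq = 1 − 0 = +1, so the system shifts toward the side with more dissolved moles — to the right.
The net shift is to the right. M4 is a product, so its amount increases.

increases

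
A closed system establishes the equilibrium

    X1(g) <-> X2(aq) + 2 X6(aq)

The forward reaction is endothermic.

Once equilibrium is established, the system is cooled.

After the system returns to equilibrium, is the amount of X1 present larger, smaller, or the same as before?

increases

The forward reaction is endothermic. Lowering T favours the exothermic direction — shift to the left.
The net shift is to the left. X1 is a reactant, so its amount increases.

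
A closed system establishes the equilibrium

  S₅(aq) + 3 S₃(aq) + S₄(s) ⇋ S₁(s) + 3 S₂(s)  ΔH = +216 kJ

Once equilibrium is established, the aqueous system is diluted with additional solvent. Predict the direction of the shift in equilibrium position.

left

Dilution lowers every aqueous concentration by the same factor. Δn_aq = 0 − 4 = -4, so the system shifts toward the side with more dissolved moles — to the left.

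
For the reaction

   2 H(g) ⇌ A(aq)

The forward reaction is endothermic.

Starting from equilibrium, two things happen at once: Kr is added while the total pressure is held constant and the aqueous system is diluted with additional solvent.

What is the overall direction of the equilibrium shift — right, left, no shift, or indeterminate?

cannot be determined

Adding inert gas at constant total pressure expands the volume and lowers every reacting partial pressure. With Δn_gas = 0 − 2 = -2, Q moves away from K toward the side with fewer gas moles, so the system shifts toward the side with more gas moles — to the left.
Dilution lowers every aqueous concentration by the same factor. Δn_aq = 1 − 0 = +1, so the system shifts toward the side with more dissolved moles — to the right.
The individual effects push in opposite directions; without quantitative information the net direction cannot be determined.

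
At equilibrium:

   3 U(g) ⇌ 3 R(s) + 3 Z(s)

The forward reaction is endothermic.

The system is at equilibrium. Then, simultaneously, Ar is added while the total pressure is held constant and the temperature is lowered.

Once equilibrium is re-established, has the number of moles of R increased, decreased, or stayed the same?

decreases

Adding inert gas at constant total pressure expands the volume and lowers every reacting partial pressure. With Δn_gas = 0 − 3 = -3, Q moves away from K toward the side with fewer gas moles, so the system shifts toward the side with more gas moles — to the left.
The forward reaction is endothermic. Lowering T favours the exothermic direction — shift to the left.
The net shift is to the left. R is a product, so its amount decreases.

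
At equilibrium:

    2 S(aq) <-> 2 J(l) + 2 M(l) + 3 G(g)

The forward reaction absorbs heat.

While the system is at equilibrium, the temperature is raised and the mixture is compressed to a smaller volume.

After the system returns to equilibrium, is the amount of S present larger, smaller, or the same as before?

cannot be determined

The forward reaction is endothermic. Raising T favours the endothermic direction — shift to the right.
Gas moles: reactants 0, products 3 (Δn_gas = +3). Compression shifts the system toward the side with fewer moles of gas — to the left.
The two effects oppose each other, so the net shift — and hence the change in S — cannot be determined from the given information.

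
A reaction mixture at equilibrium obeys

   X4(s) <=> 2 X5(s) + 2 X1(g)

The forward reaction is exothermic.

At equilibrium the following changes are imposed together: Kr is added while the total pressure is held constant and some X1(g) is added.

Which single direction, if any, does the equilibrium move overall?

cannot be determined

Adding inert gas at constant total pressure expands the volume and lowers every reacting partial pressure. With Δn_gas = 2 − 0 = +2, Q moves away from K toward the side with fewer gas moles, so the system shifts toward the side with more gas moles — to the right.
Adding X1 (g), a product, drives the reaction to the left.
The individual effects push in opposite directions; without quantitative information the net direction cannot be determined.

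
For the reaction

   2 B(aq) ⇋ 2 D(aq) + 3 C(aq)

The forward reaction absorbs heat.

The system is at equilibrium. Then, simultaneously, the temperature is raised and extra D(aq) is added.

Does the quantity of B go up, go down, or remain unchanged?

The forward reaction is endothermic. Raising T favours the endothermic direction — shift to the right.
Adding D (aq), a product, drives the reaction to the left.
The two effects oppose each other, so the net shift — and hence the change in B — cannot be determined from the given information.

cannot be determined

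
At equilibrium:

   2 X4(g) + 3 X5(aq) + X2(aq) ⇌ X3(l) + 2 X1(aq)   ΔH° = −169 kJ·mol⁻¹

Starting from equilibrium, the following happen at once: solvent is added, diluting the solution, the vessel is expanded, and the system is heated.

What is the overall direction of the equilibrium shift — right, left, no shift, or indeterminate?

left

Dilution lowers every aqueous concentration by the same factor. Δn_aq = 2 − 4 = -2, so the system shifts toward the side with more dissolved moles — to the left.
Gas moles: reactants 2, products 0 (Δn_gas = -2). Expansion shifts the system toward the side with more moles of gas — to the left.
The forward reaction is exothermic. Raising T favours the endothermic direction — shift to the left.
All effects act in the same direction — net shift to the left.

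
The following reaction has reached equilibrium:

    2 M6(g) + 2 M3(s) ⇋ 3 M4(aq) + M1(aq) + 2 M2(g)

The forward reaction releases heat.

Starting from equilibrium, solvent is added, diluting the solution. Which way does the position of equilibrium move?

right

Dilution lowers every aqueous concentration by the same factor. Δn_aq = 4 − 0 = +4, so the system shifts toward the side with more dissolved moles — to the right.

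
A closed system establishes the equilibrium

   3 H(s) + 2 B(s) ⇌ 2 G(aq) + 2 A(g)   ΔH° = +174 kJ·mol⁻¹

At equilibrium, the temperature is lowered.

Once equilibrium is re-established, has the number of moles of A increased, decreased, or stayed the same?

decreases

The forward reaction is endothermic. Lowering T favours the exothermic direction — shift to the left.
The net shift is to the left. A is a product, so its amount decreases.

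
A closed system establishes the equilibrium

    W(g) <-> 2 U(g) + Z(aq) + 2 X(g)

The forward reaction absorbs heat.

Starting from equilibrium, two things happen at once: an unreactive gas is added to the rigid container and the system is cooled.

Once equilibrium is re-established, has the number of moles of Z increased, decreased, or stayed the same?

decreases

At constant volume, adding an inert gas leaves every reacting species' partial pressure unchanged, so Q is unchanged — no shift from this change.
The forward reaction is endothermic. Lowering T favours the exothermic direction — shift to the left.
The net shift is to the left. Z is a product, so its amount decreases.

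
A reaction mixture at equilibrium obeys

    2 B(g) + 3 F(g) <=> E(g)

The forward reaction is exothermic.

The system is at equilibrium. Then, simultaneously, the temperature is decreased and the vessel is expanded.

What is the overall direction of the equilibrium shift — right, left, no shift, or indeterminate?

The forward reaction is exothermic. Lowering T favours the exothermic direction — shift to the right.
Gas moles: reactants 5, products 1 (Δn_gas = -4). Expansion shifts the system toward the side with more moles of gas — to the left.
The individual effects push in opposite directions; without quantitative information the net direction cannot be determined.

cannot be determined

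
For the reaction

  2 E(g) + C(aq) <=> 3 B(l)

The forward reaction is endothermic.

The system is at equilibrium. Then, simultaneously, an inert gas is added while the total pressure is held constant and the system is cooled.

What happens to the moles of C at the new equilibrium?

Adding inert gas at constant total pressure expands the volume and lowers every reacting partial pressure. With Δn_gas = 0 − 2 = -2, Q moves away from K toward the side with fewer gas moles, so the system shifts toward the side with more gas moles — to the left.
The forward reaction is endothermic. Lowering T favours the exothermic direction — shift to the left.
The net shift is to the left. C is a reactant, so its amount increases.

increases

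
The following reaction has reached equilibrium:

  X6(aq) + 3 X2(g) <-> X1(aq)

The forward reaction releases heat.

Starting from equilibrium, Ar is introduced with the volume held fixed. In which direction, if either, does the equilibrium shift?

At constant volume, adding an inert gas leaves every reacting species' partial pressure unchanged, so Q is unchanged — no shift from this change.

no shift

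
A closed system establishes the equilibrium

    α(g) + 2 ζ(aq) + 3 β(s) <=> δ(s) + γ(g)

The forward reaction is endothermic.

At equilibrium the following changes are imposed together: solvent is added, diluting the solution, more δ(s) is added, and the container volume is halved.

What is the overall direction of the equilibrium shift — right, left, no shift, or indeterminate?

Dilution lowers every aqueous concentration by the same factor. Δn_aq = 0 − 2 = -2, so the system shifts toward the side with more dissolved moles — to the left.
δ is a pure solid; its activity is 1 regardless of amount, so Q is unaffected — no shift from this change.
Gas moles: reactants 1, products 1. Δn_gas = 0, so a volume change leaves Q equal to K — no shift from this change.
Only the nonzero effect(s) matter; the net shift is to the left.

left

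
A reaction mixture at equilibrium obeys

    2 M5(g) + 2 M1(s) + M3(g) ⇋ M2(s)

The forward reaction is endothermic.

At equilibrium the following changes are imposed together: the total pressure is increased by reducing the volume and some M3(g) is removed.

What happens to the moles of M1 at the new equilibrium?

Gas moles: reactants 3, products 0 (Δn_gas = -3). Compression shifts the system toward the side with fewer moles of gas — to the right.
Removing M3 (g), a reactant, drives the reaction to the left.
The two effects oppose each other, so the net shift — and hence the change in M1 — cannot be determined from the given information.

cannot be determined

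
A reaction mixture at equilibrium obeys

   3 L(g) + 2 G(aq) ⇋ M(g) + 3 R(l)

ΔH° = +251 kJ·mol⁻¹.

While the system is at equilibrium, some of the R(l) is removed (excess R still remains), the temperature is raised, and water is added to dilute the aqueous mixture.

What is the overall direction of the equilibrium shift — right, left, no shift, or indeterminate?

cannot be determined

R is a pure liquid; its activity is 1 regardless of amount, so Q is unaffected — no shift from this change.
The forward reaction is endothermic. Raising T favours the endothermic direction — shift to the right.
Dilution lowers every aqueous concentration by the same factor. Δn_aq = 0 − 2 = -2, so the system shifts toward the side with more dissolved moles — to the left.
The individual effects push in opposite directions; without quantitative information the net direction cannot be determined.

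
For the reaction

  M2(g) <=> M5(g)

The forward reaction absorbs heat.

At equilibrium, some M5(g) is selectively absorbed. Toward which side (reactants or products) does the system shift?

Removing M5 (g), a product, drives the reaction to the right.

right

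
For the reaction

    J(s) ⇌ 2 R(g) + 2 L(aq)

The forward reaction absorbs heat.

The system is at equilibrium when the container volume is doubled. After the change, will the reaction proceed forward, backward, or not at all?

Gas moles: reactants 0, products 2 (Δn_gas = +2). Expansion shifts the system toward the side with more moles of gas — to the right.

right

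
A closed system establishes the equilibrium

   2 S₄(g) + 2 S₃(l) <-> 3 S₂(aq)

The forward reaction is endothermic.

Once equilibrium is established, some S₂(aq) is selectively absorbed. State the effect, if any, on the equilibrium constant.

unchanged

The equilibrium constant depends only on temperature. This perturbation may move the position of equilibrium, but since T is unchanged, K itself is unchanged.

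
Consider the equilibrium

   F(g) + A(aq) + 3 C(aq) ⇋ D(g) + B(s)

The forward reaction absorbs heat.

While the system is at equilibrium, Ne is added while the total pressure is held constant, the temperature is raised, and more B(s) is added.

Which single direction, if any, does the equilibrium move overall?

Adding inert gas at constant total pressure expands the volume, scaling every reacting partial pressure by the same factor. Δn_gas = 1 − 1 = 0, so Q is unchanged — no shift.
The forward reaction is endothermic. Raising T favours the endothermic direction — shift to the right.
B is a pure solid; its activity is 1 regardless of amount, so Q is unaffected — no shift from this change.
Only the nonzero effect(s) matter; the net shift is to the right.

right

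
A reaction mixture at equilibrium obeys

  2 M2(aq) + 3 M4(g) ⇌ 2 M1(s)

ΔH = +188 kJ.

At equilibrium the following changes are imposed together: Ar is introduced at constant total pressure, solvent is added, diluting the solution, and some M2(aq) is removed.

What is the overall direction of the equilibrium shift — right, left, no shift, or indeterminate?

Adding inert gas at constant total pressure expands the volume and lowers every reacting partial pressure. With Δn_gas = 0 − 3 = -3, Q moves away from K toward the side with fewer gas moles, so the system shifts toward the side with more gas moles — to the left.
Dilution lowers every aqueous concentration by the same factor. Δn_aq = 0 − 2 = -2, so the system shifts toward the side with more dissolved moles — to the left.
Removing M2 (aq), a reactant, drives the reaction to the left.
All effects act in the same direction — net shift to the left.

left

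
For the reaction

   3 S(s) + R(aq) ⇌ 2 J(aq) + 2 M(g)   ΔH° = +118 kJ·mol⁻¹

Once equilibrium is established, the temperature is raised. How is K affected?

increases

K depends on temperature via the van 't Hoff relation. The forward reaction is endothermic, so raising T increases K.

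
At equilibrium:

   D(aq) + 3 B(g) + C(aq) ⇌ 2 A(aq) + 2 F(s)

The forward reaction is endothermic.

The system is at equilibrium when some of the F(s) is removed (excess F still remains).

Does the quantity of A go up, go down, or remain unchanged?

F is a pure solid; its activity is 1 regardless of amount, so Q is unaffected — no shift from this change.
No net shift occurs, so the amount of A is unchanged.

unchanged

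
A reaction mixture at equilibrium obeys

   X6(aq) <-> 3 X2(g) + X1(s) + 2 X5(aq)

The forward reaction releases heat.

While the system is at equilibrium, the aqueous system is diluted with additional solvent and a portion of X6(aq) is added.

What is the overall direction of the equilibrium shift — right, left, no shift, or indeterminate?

Dilution lowers every aqueous concentration by the same factor. Δn_aq = 2 − 1 = +1, so the system shifts toward the side with more dissolved moles — to the right.
Adding X6 (aq), a reactant, drives the reaction to the right.
All effects act in the same direction — net shift to the right.

right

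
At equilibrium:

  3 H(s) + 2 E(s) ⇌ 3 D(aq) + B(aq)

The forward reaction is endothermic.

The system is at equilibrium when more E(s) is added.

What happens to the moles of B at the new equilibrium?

E is a pure solid; its activity is 1 regardless of amount, so Q is unaffected — no shift from this change.
No net shift occurs, so the amount of B is unchanged.

unchanged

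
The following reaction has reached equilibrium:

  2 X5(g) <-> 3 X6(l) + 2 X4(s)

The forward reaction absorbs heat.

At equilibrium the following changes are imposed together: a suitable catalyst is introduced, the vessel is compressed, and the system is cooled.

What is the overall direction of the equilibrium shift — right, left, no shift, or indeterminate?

A catalyst speeds both forward and reverse rates equally; it changes neither Q nor K — no shift from this change.
Gas moles: reactants 2, products 0 (Δn_gas = -2). Compression shifts the system toward the side with fewer moles of gas — to the right.
The forward reaction is endothermic. Lowering T favours the exothermic direction — shift to the left.
The individual effects push in opposite directions; without quantitative information the net direction cannot be determined.

cannot be determined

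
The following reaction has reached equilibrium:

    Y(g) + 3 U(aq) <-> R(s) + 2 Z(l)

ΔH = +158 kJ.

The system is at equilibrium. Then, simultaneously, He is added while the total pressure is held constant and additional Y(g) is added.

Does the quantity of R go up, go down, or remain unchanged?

cannot be determined

Adding inert gas at constant total pressure expands the volume and lowers every reacting partial pressure. With Δn_gas = 0 − 1 = -1, Q moves away from K toward the side with fewer gas moles, so the system shifts toward the side with more gas moles — to the left.
Adding Y (g), a reactant, drives the reaction to the right.
The two effects oppose each other, so the net shift — and hence the change in R — cannot be determined from the given information.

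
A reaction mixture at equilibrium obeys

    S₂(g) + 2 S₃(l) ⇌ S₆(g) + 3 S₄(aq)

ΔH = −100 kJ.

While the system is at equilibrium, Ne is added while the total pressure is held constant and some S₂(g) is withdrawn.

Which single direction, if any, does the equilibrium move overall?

left

Adding inert gas at constant total pressure expands the volume, scaling every reacting partial pressure by the same factor. Δn_gas = 1 − 1 = 0, so Q is unchanged — no shift.
Removing S₂ (g), a reactant, drives the reaction to the left.
Only the nonzero effect(s) matter; the net shift is to the left.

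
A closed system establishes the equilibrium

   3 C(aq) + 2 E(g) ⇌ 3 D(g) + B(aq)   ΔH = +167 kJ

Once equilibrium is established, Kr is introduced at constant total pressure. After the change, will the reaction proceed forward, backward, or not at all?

Adding inert gas at constant total pressure expands the volume and lowers every reacting partial pressure. With Δn_gas = 3 − 2 = +1, Q moves away from K toward the side with fewer gas moles, so the system shifts toward the side with more gas moles — to the right.

right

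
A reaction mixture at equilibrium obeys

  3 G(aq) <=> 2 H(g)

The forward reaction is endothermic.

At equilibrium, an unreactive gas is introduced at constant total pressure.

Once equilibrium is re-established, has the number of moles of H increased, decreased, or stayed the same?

increases

Adding inert gas at constant total pressure expands the volume and lowers every reacting partial pressure. With Δn_gas = 2 − 0 = +2, Q moves away from K toward the side with fewer gas moles, so the system shifts toward the side with more gas moles — to the right.
The net shift is to the right. H is a product, so its amount increases.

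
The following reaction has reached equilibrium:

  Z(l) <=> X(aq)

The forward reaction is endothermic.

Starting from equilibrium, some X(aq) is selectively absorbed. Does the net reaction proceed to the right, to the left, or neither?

Removing X (aq), a product, drives the reaction to the right.

right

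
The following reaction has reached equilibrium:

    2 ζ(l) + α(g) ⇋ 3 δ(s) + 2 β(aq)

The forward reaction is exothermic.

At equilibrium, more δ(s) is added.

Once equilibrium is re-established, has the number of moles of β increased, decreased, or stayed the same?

unchanged

δ is a pure solid; its activity is 1 regardless of amount, so Q is unaffected — no shift from this change.
No net shift occurs, so the amount of β is unchanged.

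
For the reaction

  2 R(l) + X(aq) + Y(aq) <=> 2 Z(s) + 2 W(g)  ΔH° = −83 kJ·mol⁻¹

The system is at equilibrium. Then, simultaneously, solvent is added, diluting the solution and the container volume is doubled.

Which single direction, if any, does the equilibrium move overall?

Dilution lowers every aqueous concentration by the same factor. Δn_aq = 0 − 2 = -2, so the system shifts toward the side with more dissolved moles — to the left.
Gas moles: reactants 0, products 2 (Δn_gas = +2). Expansion shifts the system toward the side with more moles of gas — to the right.
The individual effects push in opposite directions; without quantitative information the net direction cannot be determined.

cannot be determined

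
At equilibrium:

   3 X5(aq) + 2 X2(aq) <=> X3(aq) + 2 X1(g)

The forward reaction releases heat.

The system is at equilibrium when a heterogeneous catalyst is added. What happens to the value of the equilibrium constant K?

The equilibrium constant depends only on temperature. This perturbation changes neither the position of equilibrium nor K.

unchanged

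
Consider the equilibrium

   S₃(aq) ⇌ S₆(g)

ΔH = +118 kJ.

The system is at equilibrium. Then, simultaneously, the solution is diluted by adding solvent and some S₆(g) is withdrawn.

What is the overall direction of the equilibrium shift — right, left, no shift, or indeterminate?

Dilution lowers every aqueous concentration by the same factor. Δn_aq = 0 − 1 = -1, so the system shifts toward the side with more dissolved moles — to the left.
Removing S₆ (g), a product, drives the reaction to the right.
The individual effects push in opposite directions; without quantitative information the net direction cannot be determined.

cannot be determined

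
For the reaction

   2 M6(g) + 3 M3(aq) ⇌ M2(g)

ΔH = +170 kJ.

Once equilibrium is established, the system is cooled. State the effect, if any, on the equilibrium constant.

decreases

K depends on temperature via the van 't Hoff relation. The forward reaction is endothermic, so lowering T decreases K.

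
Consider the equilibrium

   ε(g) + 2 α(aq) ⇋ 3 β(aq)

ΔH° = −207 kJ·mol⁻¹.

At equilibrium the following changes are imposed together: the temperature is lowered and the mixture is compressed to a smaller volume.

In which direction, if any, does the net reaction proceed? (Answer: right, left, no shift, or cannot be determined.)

right

The forward reaction is exothermic. Lowering T favours the exothermic direction — shift to the right.
Gas moles: reactants 1, products 0 (Δn_gas = -1). Compression shifts the system toward the side with fewer moles of gas — to the right.
All effects act in the same direction — net shift to the right.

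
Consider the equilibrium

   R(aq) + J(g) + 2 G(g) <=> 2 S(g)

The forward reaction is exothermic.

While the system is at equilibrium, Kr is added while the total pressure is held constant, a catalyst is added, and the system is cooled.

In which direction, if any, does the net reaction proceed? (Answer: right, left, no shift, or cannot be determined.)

Adding inert gas at constant total pressure expands the volume and lowers every reacting partial pressure. With Δn_gas = 2 − 3 = -1, Q moves away from K toward the side with fewer gas moles, so the system shifts toward the side with more gas moles — to the left.
A catalyst speeds both forward and reverse rates equally; it changes neither Q nor K — no shift from this change.
The forward reaction is exothermic. Lowering T favours the exothermic direction — shift to the right.
The individual effects push in opposite directions; without quantitative information the net direction cannot be determined.

cannot be determined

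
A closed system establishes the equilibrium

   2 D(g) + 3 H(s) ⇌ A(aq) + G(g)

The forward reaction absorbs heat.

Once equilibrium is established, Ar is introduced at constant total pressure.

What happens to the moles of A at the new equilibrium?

Adding inert gas at constant total pressure expands the volume and lowers every reacting partial pressure. With Δn_gas = 1 − 2 = -1, Q moves away from K toward the side with fewer gas moles, so the system shifts toward the side with more gas moles — to the left.
The net shift is to the left. A is a product, so its amount decreases.

decreases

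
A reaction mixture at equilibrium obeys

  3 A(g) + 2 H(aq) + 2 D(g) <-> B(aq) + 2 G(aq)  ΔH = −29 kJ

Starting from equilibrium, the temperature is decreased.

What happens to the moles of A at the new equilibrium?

decreases

The forward reaction is exothermic. Lowering T favours the exothermic direction — shift to the right.
The net shift is to the right. A is a reactant, so its amount decreases.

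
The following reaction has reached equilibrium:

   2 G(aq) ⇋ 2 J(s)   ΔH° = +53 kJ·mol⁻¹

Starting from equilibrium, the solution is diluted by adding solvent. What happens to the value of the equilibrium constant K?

unchanged

The equilibrium constant depends only on temperature. This perturbation may move the position of equilibrium, but since T is unchanged, K itself is unchanged.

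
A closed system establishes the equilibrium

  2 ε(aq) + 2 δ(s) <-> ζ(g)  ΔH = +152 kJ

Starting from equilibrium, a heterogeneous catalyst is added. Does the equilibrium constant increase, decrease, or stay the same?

unchanged

The equilibrium constant depends only on temperature. This perturbation changes neither the position of equilibrium nor K.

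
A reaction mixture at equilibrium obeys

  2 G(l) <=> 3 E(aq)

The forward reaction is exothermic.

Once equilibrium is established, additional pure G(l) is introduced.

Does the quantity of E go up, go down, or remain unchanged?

unchanged

G is a pure liquid; its activity is 1 regardless of amount, so Q is unaffected — no shift from this change.
No net shift occurs, so the amount of E is unchanged.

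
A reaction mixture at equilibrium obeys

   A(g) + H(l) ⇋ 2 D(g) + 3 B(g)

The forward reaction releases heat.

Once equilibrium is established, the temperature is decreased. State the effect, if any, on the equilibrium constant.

K depends on temperature via the van 't Hoff relation. The forward reaction is exothermic, so lowering T increases K.

increases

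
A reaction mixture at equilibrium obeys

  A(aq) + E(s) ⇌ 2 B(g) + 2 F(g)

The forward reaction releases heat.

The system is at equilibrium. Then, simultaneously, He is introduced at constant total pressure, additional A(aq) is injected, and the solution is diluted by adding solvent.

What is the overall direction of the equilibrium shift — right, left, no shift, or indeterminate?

cannot be determined

Adding inert gas at constant total pressure expands the volume and lowers every reacting partial pressure. With Δn_gas = 4 − 0 = +4, Q moves away from K toward the side with fewer gas moles, so the system shifts toward the side with more gas moles — to the right.
Adding A (aq), a reactant, drives the reaction to the right.
Dilution lowers every aqueous concentration by the same factor. Δn_aq = 0 − 1 = -1, so the system shifts toward the side with more dissolved moles — to the left.
The individual effects push in opposite directions; without quantitative information the net direction cannot be determined.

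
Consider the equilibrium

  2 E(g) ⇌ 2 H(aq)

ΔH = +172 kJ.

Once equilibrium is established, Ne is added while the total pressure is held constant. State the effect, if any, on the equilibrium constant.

unchanged

The equilibrium constant depends only on temperature. This perturbation may move the position of equilibrium, but since T is unchanged, K itself is unchanged.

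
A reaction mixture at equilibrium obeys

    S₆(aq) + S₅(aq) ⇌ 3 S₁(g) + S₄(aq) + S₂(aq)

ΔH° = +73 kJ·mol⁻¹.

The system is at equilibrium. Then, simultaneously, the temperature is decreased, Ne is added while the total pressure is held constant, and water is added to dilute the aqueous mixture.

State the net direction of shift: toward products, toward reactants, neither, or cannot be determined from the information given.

The forward reaction is endothermic. Lowering T favours the exothermic direction — shift to the left.
Adding inert gas at constant total pressure expands the volume and lowers every reacting partial pressure. With Δn_gas = 3 − 0 = +3, Q moves away from K toward the side with fewer gas moles, so the system shifts toward the side with more gas moles — to the right.
Dilution scales every aqueous concentration by the same factor. Δn_aq = 2 − 2 = 0, so Q is unchanged — no shift.
The individual effects push in opposite directions; without quantitative information the net direction cannot be determined.

cannot be determined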